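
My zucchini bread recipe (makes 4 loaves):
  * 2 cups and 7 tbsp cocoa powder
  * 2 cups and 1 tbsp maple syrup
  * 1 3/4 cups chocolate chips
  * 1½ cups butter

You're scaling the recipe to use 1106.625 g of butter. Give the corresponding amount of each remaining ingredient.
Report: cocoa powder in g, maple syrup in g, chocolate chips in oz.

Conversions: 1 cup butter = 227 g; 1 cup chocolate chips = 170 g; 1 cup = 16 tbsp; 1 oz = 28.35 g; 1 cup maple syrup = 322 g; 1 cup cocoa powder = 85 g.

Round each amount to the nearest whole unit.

cocoa powder: 673 g; maple syrup: 2158 g; chocolate chips: 34 oz

The original recipe has 340.5 g of butter, so the scaling factor is 1106.625 ÷ 340.5 = 13/4 = 3.25.
cocoa powder: (2 cup + 7 tbsp = 2.4375 cup) × 13/4 × 85 g/cup ≈ 673 g
maple syrup: (2 cup + 1 tbsp = 2.0625 cup) × 13/4 × 322 g/cup ≈ 2158 g
chocolate chips: 1.75 cup × 13/4 × 170 g/cup ÷ 28.35 g/oz ≈ 34 oz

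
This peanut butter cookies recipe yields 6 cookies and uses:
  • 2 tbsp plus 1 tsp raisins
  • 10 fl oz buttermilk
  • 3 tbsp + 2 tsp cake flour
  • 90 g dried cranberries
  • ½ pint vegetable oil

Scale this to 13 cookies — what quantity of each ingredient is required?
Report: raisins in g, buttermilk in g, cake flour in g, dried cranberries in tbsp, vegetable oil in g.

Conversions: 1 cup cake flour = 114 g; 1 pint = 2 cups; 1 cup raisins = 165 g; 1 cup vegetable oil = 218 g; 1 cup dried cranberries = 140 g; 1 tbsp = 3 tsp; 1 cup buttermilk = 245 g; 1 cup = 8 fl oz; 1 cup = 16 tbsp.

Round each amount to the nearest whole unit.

Scaling factor: 13/6.
raisins: (2 tbsp + 1 tsp = 7/3 tbsp) × 13/6 ÷ 16 tbsp/cup × 165 g/cup ≈ 52 g
buttermilk: 10 fl oz × 13/6 ÷ 8 fl oz/cup × 245 g/cup ≈ 664 g
cake flour: (3 tbsp + 2 tsp = 11/3 tbsp) × 13/6 ÷ 16 tbsp/cup × 114 g/cup ≈ 57 g
dried cranberries: 90 g × 13/6 ÷ 140 g/cup × 16 tbsp/cup ≈ 22 tbsp
vegetable oil: 0.5 pint × 13/6 × 2 cup/pint × 218 g/cup ≈ 472 g

raisins: 52 g; buttermilk: 664 g; cake flour: 57 g; dried cranberries: 22 tbsp; vegetable oil: 472 g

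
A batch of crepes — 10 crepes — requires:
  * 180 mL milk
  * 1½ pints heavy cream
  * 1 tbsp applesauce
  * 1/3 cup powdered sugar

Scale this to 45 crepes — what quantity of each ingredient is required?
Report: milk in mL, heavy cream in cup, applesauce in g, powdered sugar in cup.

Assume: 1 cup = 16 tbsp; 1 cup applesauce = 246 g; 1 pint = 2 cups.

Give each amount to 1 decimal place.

milk: 810.0 mL; heavy cream: 13.5 cup; applesauce: 69.2 g; powdered sugar: 1.5 cup

Scaling factor: 45/10 = 9/2 = 4.5.
milk: 180 mL × 9/2 = 810.0 mL
heavy cream: 1.5 pint × 9/2 × 2 cup/pint = 13.5 cup
applesauce: 1 tbsp × 9/2 ÷ 16 tbsp/cup × 246 g/cup ≈ 69.2 g
powdered sugar: 1/3 cup × 9/2 = 1.5 cup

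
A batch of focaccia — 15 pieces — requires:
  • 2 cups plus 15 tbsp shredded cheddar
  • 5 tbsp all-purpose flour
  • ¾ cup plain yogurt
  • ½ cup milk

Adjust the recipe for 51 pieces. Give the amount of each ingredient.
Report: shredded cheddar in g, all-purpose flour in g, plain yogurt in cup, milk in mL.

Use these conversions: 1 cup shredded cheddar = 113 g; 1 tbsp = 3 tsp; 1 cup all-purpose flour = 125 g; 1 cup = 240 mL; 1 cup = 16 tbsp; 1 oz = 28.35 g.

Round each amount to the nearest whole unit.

Scaling factor: 51/15 = 17/5 = 3.4.
shredded cheddar: (2 cup + 15 tbsp = 2.9375 cup) × 17/5 × 113 g/cup ≈ 1129 g
all-purpose flour: 5 tbsp × 17/5 ÷ 16 tbsp/cup × 125 g/cup ≈ 133 g
plain yogurt: 0.75 cup × 17/5 ≈ 3 cup
milk: 0.5 cup × 17/5 × 240 mL/cup = 408 mL

shredded cheddar: 1129 g; all-purpose flour: 133 g; plain yogurt: 3 cup; milk: 408 mL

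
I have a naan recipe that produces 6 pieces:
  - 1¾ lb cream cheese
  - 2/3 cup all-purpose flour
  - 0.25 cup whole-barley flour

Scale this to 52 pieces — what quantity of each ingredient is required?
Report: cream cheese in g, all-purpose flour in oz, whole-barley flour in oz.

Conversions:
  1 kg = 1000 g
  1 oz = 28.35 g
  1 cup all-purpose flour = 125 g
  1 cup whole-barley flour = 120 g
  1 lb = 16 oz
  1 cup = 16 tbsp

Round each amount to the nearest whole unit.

Scaling factor: 52/6 = 26/3.
cream cheese: 1.75 lb × 26/3 × 16 oz/lb × 28.35 g/oz ≈ 6880 g
all-purpose flour: 2/3 cup × 26/3 × 125 g/cup ÷ 28.35 g/oz ≈ 25 oz
whole-barley flour: 0.25 cup × 26/3 × 120 g/cup ÷ 28.35 g/oz ≈ 9 oz

cream cheese: 6880 g; all-purpose flour: 25 oz; whole-barley flour: 9 oz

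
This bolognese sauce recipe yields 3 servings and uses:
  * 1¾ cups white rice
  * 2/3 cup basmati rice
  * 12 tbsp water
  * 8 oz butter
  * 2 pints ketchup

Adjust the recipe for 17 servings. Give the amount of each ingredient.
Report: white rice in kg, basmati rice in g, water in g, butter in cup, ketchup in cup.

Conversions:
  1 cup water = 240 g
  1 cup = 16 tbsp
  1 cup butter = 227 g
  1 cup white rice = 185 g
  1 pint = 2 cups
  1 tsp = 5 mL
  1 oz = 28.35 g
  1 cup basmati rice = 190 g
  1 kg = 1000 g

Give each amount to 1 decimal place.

Scaling factor: 17/3.
white rice: 1.75 cup × 17/3 × 185 g/cup ÷ 1000 g/kg ≈ 1.8 kg
basmati rice: 2/3 cup × 17/3 × 190 g/cup ≈ 717.8 g
water: 12 tbsp × 17/3 ÷ 16 tbsp/cup × 240 g/cup = 1020.0 g
butter: 8 oz × 17/3 × 28.35 g/oz ÷ 227 g/cup ≈ 5.7 cup
ketchup: 2 pint × 17/3 × 2 cup/pint ≈ 22.7 cup

white rice: 1.8 kg; basmati rice: 717.8 g; water: 1020.0 g; butter: 5.7 cup; ketchup: 22.7 cup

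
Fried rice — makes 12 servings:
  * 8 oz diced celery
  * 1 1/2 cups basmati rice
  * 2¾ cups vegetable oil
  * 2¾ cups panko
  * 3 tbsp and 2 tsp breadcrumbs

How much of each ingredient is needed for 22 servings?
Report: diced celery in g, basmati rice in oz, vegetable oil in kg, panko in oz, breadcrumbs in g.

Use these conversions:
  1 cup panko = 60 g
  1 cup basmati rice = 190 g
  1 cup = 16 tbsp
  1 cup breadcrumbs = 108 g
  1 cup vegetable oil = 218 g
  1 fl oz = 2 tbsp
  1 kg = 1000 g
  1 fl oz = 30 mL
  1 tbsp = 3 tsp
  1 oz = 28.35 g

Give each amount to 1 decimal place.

diced celery: 415.8 g; basmati rice: 18.4 oz; vegetable oil: 1.1 kg; panko: 10.7 oz; breadcrumbs: 45.4 g

Scaling factor: 22/12 = 11/6.
diced celery: 8 oz × 11/6 × 28.35 g/oz = 415.8 g
basmati rice: 1.5 cup × 11/6 × 190 g/cup ÷ 28.35 g/oz ≈ 18.4 oz
vegetable oil: 2.75 cup × 11/6 × 218 g/cup ÷ 1000 g/kg ≈ 1.1 kg
panko: 2.75 cup × 11/6 × 60 g/cup ÷ 28.35 g/oz ≈ 10.7 oz
breadcrumbs: (3 tbsp + 2 tsp = 11/3 tbsp) × 11/6 ÷ 16 tbsp/cup × 108 g/cup ≈ 45.4 g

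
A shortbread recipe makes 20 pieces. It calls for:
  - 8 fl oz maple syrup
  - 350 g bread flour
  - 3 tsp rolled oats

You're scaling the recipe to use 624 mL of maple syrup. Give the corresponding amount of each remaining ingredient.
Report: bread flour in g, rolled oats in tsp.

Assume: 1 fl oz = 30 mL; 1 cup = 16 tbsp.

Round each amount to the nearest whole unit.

The original recipe has 240 mL of maple syrup, so the scaling factor is 624 ÷ 240 = 13/5 = 2.6.
bread flour: 350 g × 13/5 = 910 g
rolled oats: 3 tsp × 13/5 ≈ 8 tsp

bread flour: 910 g; rolled oats: 8 tsp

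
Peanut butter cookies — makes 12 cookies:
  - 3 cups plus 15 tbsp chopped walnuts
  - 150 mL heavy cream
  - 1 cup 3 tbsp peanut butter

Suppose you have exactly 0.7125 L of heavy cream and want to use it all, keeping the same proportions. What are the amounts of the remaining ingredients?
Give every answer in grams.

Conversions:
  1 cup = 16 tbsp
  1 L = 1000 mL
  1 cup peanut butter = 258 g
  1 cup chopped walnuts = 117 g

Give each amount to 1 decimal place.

The original recipe has 0.15 L of heavy cream, so the scaling factor is 0.7125 ÷ 0.15 = 19/4 = 4.75.
chopped walnuts: (3 cup + 15 tbsp = 3.9375 cup) × 19/4 × 117 g/cup ≈ 2188.3 g
peanut butter: (1 cup + 3 tbsp = 1.1875 cup) × 19/4 × 258 g/cup ≈ 1455.3 g

chopped walnuts: 2188.3 g; peanut butter: 1455.3 g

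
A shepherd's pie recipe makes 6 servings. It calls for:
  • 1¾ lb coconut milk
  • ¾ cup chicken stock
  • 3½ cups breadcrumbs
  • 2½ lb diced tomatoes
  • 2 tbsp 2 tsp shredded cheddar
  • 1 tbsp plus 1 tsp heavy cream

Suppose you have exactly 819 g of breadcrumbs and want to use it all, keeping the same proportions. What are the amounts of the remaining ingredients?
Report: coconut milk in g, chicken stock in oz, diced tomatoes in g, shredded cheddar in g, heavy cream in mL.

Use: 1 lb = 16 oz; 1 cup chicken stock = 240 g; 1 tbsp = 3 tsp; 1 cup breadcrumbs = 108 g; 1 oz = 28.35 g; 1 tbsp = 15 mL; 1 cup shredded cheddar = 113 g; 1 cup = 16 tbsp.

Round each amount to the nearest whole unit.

The original recipe has 378 g of breadcrumbs, so the scaling factor is 819 ÷ 378 = 13/6.
coconut milk: 1.75 lb × 13/6 × 16 oz/lb × 28.35 g/oz ≈ 1720 g
chicken stock: 0.75 cup × 13/6 × 240 g/cup ÷ 28.35 g/oz ≈ 14 oz
diced tomatoes: 2.5 lb × 13/6 × 16 oz/lb × 28.35 g/oz = 2457 g
shredded cheddar: (2 tbsp + 2 tsp = 8/3 tbsp) × 13/6 ÷ 16 tbsp/cup × 113 g/cup ≈ 41 g
heavy cream: (1 tbsp + 1 tsp = 4/3 tbsp) × 13/6 × 15 mL/tbsp ≈ 43 mL

coconut milk: 1720 g; chicken stock: 14 oz; diced tomatoes: 2457 g; shredded cheddar: 41 g; heavy cream: 43 mL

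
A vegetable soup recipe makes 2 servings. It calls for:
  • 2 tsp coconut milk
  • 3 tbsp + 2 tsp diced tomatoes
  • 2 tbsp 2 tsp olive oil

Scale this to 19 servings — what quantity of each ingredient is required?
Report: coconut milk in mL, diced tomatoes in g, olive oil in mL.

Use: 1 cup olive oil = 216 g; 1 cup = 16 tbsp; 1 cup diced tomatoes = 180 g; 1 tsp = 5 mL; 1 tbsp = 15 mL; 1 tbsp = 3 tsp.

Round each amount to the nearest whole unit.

Scaling factor: 19/2 = 9.5.
coconut milk: 2 tsp × 19/2 × 5 mL/tsp = 95 mL
diced tomatoes: (3 tbsp + 2 tsp = 11/3 tbsp) × 19/2 ÷ 16 tbsp/cup × 180 g/cup ≈ 392 g
olive oil: (2 tbsp + 2 tsp = 8/3 tbsp) × 19/2 × 15 mL/tbsp = 380 mL

coconut milk: 95 mL; diced tomatoes: 392 g; olive oil: 380 mL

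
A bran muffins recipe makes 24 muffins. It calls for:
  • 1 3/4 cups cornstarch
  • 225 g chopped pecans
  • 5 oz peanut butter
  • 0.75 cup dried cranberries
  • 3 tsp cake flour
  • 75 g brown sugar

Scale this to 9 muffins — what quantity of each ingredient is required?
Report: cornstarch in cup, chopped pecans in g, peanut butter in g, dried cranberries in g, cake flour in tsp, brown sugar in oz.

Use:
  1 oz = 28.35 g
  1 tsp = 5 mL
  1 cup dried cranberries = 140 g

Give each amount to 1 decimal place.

cornstarch: 0.7 cup; chopped pecans: 84.4 g; peanut butter: 53.2 g; dried cranberries: 39.4 g; cake flour: 1.1 tsp; brown sugar: 1.0 oz

Scaling factor: 9/24 = 3/8 = 0.375.
cornstarch: 1.75 cup × 3/8 ≈ 0.7 cup
chopped pecans: 225 g × 3/8 ≈ 84.4 g
peanut butter: 5 oz × 3/8 × 28.35 g/oz ≈ 53.2 g
dried cranberries: 0.75 cup × 3/8 × 140 g/cup ≈ 39.4 g
cake flour: 3 tsp × 3/8 ≈ 1.1 tsp
brown sugar: 75 g × 3/8 ÷ 28.35 g/oz ≈ 1.0 oz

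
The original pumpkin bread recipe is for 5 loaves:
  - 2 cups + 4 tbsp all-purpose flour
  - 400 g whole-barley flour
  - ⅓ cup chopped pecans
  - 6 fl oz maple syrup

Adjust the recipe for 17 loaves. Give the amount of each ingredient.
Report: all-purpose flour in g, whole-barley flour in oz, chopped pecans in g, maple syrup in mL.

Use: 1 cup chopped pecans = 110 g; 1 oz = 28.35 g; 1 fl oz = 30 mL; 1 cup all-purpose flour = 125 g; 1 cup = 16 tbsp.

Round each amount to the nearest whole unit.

Scaling factor: 17/5 = 3.4.
all-purpose flour: (2 cup + 4 tbsp = 2.25 cup) × 17/5 × 125 g/cup ≈ 956 g
whole-barley flour: 400 g × 17/5 ÷ 28.35 g/oz ≈ 48 oz
chopped pecans: 1/3 cup × 17/5 × 110 g/cup ≈ 125 g
maple syrup: 6 fl oz × 17/5 × 30 mL/fl oz = 612 mL

all-purpose flour: 956 g; whole-barley flour: 48 oz; chopped pecans: 125 g; maple syrup: 612 mL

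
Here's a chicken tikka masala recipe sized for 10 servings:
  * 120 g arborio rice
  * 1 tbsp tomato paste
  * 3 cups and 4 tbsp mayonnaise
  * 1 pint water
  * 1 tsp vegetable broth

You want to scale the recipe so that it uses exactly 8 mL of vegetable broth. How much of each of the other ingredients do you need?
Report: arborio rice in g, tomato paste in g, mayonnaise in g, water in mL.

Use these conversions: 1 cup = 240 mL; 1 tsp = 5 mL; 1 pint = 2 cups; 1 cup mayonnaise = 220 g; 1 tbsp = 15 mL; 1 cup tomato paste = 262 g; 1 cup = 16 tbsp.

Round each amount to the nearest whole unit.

The original recipe has 5 mL of vegetable broth, so the scaling factor is 8 ÷ 5 = 8/5 = 1.6.
arborio rice: 120 g × 8/5 = 192 g
tomato paste: 1 tbsp × 8/5 ÷ 16 tbsp/cup × 262 g/cup ≈ 26 g
mayonnaise: (3 cup + 4 tbsp = 3.25 cup) × 8/5 × 220 g/cup = 1144 g
water: 1 pint × 8/5 × 2 cup/pint × 240 mL/cup = 768 mL

arborio rice: 192 g; tomato paste: 26 g; mayonnaise: 1144 g; water: 768 mL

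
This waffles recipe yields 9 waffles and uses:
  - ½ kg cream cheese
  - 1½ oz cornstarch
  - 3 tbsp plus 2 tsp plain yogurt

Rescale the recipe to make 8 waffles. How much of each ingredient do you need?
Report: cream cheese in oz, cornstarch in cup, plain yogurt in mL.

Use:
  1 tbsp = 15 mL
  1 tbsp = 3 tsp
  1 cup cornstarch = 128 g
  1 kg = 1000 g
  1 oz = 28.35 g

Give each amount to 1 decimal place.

Scaling factor: 8/9.
cream cheese: 0.5 kg × 8/9 × 1000 g/kg ÷ 28.35 g/oz ≈ 15.7 oz
cornstarch: 1.5 oz × 8/9 × 28.35 g/oz ÷ 128 g/cup ≈ 0.3 cup
plain yogurt: (3 tbsp + 2 tsp = 11/3 tbsp) × 8/9 × 15 mL/tbsp ≈ 48.9 mL

cream cheese: 15.7 oz; cornstarch: 0.3 cup; plain yogurt: 48.9 mL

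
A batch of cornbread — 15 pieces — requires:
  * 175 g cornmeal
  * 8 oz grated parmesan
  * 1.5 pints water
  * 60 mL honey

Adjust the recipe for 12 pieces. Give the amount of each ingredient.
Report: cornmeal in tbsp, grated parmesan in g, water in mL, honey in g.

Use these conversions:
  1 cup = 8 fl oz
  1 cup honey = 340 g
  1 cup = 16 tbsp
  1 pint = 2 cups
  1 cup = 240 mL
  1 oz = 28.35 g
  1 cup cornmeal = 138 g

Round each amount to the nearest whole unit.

Scaling factor: 12/15 = 4/5 = 0.8.
cornmeal: 175 g × 4/5 ÷ 138 g/cup × 16 tbsp/cup ≈ 16 tbsp
grated parmesan: 8 oz × 4/5 × 28.35 g/oz ≈ 181 g
water: 1.5 pint × 4/5 × 2 cup/pint × 240 mL/cup = 576 mL
honey: 60 mL × 4/5 ÷ 240 mL/cup × 340 g/cup = 68 g

cornmeal: 16 tbsp; grated parmesan: 181 g; water: 576 mL; honey: 68 g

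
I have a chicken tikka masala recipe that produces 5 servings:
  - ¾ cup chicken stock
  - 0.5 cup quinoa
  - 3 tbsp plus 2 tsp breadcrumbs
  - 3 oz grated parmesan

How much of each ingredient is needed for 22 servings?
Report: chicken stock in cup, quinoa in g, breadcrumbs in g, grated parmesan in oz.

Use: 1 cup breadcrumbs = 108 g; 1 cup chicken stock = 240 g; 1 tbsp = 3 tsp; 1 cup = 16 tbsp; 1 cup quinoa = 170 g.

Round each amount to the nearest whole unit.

Scaling factor: 22/5 = 4.4.
chicken stock: 0.75 cup × 22/5 ≈ 3 cup
quinoa: 0.5 cup × 22/5 × 170 g/cup = 374 g
breadcrumbs: (3 tbsp + 2 tsp = 11/3 tbsp) × 22/5 ÷ 16 tbsp/cup × 108 g/cup ≈ 109 g
grated parmesan: 3 oz × 22/5 ≈ 13 oz

chicken stock: 3 cup; quinoa: 374 g; breadcrumbs: 109 g; grated parmesan: 13 oz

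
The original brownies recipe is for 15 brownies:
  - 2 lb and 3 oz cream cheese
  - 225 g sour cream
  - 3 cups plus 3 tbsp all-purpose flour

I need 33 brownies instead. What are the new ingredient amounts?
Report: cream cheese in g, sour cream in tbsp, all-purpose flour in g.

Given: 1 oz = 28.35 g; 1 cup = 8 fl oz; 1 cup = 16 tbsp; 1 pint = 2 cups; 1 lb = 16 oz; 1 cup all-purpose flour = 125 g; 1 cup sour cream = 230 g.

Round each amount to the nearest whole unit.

cream cheese: 2183 g; sour cream: 34 tbsp; all-purpose flour: 877 g

Scaling factor: 33/15 = 11/5 = 2.2.
cream cheese: (2 lb + 3 oz = 2.1875 lb) × 11/5 × 16 oz/lb × 28.35 g/oz ≈ 2183 g
sour cream: 225 g × 11/5 ÷ 230 g/cup × 16 tbsp/cup ≈ 34 tbsp
all-purpose flour: (3 cup + 3 tbsp = 3.1875 cup) × 11/5 × 125 g/cup ≈ 877 g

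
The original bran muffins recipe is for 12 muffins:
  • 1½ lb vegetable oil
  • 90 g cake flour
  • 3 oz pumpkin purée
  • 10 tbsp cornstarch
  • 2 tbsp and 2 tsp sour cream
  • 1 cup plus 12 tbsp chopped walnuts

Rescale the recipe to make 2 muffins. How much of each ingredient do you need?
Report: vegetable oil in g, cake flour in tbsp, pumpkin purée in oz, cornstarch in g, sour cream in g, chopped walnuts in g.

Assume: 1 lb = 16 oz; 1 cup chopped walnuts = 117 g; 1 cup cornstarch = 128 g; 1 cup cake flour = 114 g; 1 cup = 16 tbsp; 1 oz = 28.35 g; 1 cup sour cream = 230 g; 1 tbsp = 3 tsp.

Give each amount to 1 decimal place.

Scaling factor: 2/12 = 1/6.
vegetable oil: 1.5 lb × 1/6 × 16 oz/lb × 28.35 g/oz = 113.4 g
cake flour: 90 g × 1/6 ÷ 114 g/cup × 16 tbsp/cup ≈ 2.1 tbsp
pumpkin purée: 3 oz × 1/6 = 0.5 oz
cornstarch: 10 tbsp × 1/6 ÷ 16 tbsp/cup × 128 g/cup ≈ 13.3 g
sour cream: (2 tbsp + 2 tsp = 8/3 tbsp) × 1/6 ÷ 16 tbsp/cup × 230 g/cup ≈ 6.4 g
chopped walnuts: (1 cup + 12 tbsp = 1.75 cup) × 1/6 × 117 g/cup ≈ 34.1 g

vegetable oil: 113.4 g; cake flour: 2.1 tbsp; pumpkin purée: 0.5 oz; cornstarch: 13.3 g; sour cream: 6.4 g; chopped walnuts: 34.1 g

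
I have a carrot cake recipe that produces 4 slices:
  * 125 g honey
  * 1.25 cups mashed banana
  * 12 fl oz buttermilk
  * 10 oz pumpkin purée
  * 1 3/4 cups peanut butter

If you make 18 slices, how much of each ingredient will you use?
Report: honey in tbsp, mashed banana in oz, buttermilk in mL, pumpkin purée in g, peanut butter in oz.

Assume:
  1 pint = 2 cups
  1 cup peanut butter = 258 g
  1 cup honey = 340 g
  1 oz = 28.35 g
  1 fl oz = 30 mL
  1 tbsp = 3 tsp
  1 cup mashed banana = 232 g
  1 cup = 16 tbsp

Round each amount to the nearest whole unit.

honey: 26 tbsp; mashed banana: 46 oz; buttermilk: 1620 mL; pumpkin purée: 1276 g; peanut butter: 72 oz

Scaling factor: 18/4 = 9/2 = 4.5.
honey: 125 g × 9/2 ÷ 340 g/cup × 16 tbsp/cup ≈ 26 tbsp
mashed banana: 1.25 cup × 9/2 × 232 g/cup ÷ 28.35 g/oz ≈ 46 oz
buttermilk: 12 fl oz × 9/2 × 30 mL/fl oz = 1620 mL
pumpkin purée: 10 oz × 9/2 × 28.35 g/oz ≈ 1276 g
peanut butter: 1.75 cup × 9/2 × 258 g/cup ÷ 28.35 g/oz ≈ 72 oz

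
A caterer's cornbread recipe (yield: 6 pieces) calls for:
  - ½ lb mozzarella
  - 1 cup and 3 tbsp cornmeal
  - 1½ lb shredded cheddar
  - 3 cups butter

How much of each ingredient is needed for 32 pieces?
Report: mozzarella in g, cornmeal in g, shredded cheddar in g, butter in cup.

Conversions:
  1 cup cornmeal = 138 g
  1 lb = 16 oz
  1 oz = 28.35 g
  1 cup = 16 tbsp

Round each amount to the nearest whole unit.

Scaling factor: 32/6 = 16/3.
mozzarella: 0.5 lb × 16/3 × 16 oz/lb × 28.35 g/oz ≈ 1210 g
cornmeal: (1 cup + 3 tbsp = 1.1875 cup) × 16/3 × 138 g/cup = 874 g
shredded cheddar: 1.5 lb × 16/3 × 16 oz/lb × 28.35 g/oz ≈ 3629 g
butter: 3 cup × 16/3 = 16 cup

mozzarella: 1210 g; cornmeal: 874 g; shredded cheddar: 3629 g; butter: 16 cup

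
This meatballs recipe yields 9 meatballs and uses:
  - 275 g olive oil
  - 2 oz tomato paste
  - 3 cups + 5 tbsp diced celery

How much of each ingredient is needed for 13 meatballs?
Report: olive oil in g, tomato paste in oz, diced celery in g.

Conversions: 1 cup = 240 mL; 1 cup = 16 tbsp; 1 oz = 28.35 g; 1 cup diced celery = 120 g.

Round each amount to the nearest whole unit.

olive oil: 397 g; tomato paste: 3 oz; diced celery: 574 g

Scaling factor: 13/9.
olive oil: 275 g × 13/9 ≈ 397 g
tomato paste: 2 oz × 13/9 ≈ 3 oz
diced celery: (3 cup + 5 tbsp = 3.3125 cup) × 13/9 × 120 g/cup ≈ 574 g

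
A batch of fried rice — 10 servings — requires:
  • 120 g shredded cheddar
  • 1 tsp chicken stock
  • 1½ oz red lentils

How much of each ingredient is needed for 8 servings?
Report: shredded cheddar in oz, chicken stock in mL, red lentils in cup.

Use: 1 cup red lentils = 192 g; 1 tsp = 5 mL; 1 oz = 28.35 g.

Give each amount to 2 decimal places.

Scaling factor: 8/10 = 4/5 = 0.8.
shredded cheddar: 120 g × 4/5 ÷ 28.35 g/oz ≈ 3.39 oz
chicken stock: 1 tsp × 4/5 × 5 mL/tsp = 4.00 mL
red lentils: 1.5 oz × 4/5 × 28.35 g/oz ÷ 192 g/cup ≈ 0.18 cup

shredded cheddar: 3.39 oz; chicken stock: 4.00 mL; red lentils: 0.18 cup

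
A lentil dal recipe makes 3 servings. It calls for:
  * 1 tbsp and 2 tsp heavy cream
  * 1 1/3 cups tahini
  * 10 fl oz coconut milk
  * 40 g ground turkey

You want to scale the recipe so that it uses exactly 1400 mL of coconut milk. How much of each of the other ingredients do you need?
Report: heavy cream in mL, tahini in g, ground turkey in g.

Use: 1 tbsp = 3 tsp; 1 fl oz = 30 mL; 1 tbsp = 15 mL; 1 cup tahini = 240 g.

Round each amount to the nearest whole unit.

heavy cream: 117 mL; tahini: 1493 g; ground turkey: 187 g

The original recipe has 300 mL of coconut milk, so the scaling factor is 1400 ÷ 300 = 14/3.
heavy cream: (1 tbsp + 2 tsp = 5/3 tbsp) × 14/3 × 15 mL/tbsp ≈ 117 mL
tahini: 4/3 cup × 14/3 × 240 g/cup ≈ 1493 g
ground turkey: 40 g × 14/3 ≈ 187 g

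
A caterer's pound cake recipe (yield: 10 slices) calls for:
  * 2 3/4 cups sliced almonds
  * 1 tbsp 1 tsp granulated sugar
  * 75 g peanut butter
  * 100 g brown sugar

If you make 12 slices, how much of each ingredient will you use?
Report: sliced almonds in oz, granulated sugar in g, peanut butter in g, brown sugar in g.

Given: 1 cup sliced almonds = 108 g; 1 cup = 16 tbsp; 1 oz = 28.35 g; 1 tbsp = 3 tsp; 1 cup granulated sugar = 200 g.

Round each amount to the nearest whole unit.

Scaling factor: 12/10 = 6/5 = 1.2.
sliced almonds: 2.75 cup × 6/5 × 108 g/cup ÷ 28.35 g/oz ≈ 13 oz
granulated sugar: (1 tbsp + 1 tsp = 4/3 tbsp) × 6/5 ÷ 16 tbsp/cup × 200 g/cup = 20 g
peanut butter: 75 g × 6/5 = 90 g
brown sugar: 100 g × 6/5 = 120 g

sliced almonds: 13 oz; granulated sugar: 20 g; peanut butter: 90 g; brown sugar: 120 g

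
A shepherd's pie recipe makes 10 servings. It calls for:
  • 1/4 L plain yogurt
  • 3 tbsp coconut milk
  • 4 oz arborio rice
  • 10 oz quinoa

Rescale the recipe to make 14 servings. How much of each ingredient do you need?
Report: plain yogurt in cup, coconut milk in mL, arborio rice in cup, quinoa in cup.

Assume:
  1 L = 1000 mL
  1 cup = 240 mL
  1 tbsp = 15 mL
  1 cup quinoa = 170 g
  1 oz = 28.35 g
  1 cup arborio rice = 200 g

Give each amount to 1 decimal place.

plain yogurt: 1.5 cup; coconut milk: 63.0 mL; arborio rice: 0.8 cup; quinoa: 2.3 cup

Scaling factor: 14/10 = 7/5 = 1.4.
plain yogurt: 0.25 L × 7/5 × 1000 mL/L ÷ 240 mL/cup ≈ 1.5 cup
coconut milk: 3 tbsp × 7/5 × 15 mL/tbsp = 63.0 mL
arborio rice: 4 oz × 7/5 × 28.35 g/oz ÷ 200 g/cup ≈ 0.8 cup
quinoa: 10 oz × 7/5 × 28.35 g/oz ÷ 170 g/cup ≈ 2.3 cup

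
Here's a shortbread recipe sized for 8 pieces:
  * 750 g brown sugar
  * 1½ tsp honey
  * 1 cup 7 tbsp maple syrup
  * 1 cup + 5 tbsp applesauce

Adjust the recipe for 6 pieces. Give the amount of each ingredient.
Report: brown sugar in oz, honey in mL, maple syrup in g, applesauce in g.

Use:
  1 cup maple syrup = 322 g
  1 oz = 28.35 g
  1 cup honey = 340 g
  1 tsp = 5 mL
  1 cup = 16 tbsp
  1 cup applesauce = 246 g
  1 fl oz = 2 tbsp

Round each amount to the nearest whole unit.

Scaling factor: 6/8 = 3/4 = 0.75.
brown sugar: 750 g × 3/4 ÷ 28.35 g/oz ≈ 20 oz
honey: 1.5 tsp × 3/4 × 5 mL/tsp ≈ 6 mL
maple syrup: (1 cup + 7 tbsp = 1.4375 cup) × 3/4 × 322 g/cup ≈ 347 g
applesauce: (1 cup + 5 tbsp = 1.3125 cup) × 3/4 × 246 g/cup ≈ 242 g

brown sugar: 20 oz; honey: 6 mL; maple syrup: 347 g; applesauce: 242 g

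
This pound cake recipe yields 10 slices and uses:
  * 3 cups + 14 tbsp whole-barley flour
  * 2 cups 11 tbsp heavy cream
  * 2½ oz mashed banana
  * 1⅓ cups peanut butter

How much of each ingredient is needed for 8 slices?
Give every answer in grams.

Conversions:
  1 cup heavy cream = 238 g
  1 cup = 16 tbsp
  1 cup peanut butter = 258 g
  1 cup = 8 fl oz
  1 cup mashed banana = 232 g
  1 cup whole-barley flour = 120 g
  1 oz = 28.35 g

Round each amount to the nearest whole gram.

whole-barley flour: 372 g; heavy cream: 512 g; mashed banana: 57 g; peanut butter: 275 g

Scaling factor: 8/10 = 4/5 = 0.8.
whole-barley flour: (3 cup + 14 tbsp = 3.875 cup) × 4/5 × 120 g/cup = 372 g
heavy cream: (2 cup + 11 tbsp = 2.6875 cup) × 4/5 × 238 g/cup ≈ 512 g
mashed banana: 2.5 oz × 4/5 × 28.35 g/oz ≈ 57 g
peanut butter: 4/3 cup × 4/5 × 258 g/cup ≈ 275 g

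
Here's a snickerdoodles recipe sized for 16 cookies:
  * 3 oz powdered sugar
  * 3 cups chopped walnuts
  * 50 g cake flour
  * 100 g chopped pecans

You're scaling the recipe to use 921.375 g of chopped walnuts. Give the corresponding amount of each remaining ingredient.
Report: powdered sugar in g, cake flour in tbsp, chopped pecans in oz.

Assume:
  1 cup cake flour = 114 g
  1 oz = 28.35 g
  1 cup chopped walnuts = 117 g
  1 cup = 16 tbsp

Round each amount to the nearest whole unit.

The original recipe has 351 g of chopped walnuts, so the scaling factor is 921.375 ÷ 351 = 21/8 = 2.625.
powdered sugar: 3 oz × 21/8 × 28.35 g/oz ≈ 223 g
cake flour: 50 g × 21/8 ÷ 114 g/cup × 16 tbsp/cup ≈ 18 tbsp
chopped pecans: 100 g × 21/8 ÷ 28.35 g/oz ≈ 9 oz

powdered sugar: 223 g; cake flour: 18 tbsp; chopped pecans: 9 oz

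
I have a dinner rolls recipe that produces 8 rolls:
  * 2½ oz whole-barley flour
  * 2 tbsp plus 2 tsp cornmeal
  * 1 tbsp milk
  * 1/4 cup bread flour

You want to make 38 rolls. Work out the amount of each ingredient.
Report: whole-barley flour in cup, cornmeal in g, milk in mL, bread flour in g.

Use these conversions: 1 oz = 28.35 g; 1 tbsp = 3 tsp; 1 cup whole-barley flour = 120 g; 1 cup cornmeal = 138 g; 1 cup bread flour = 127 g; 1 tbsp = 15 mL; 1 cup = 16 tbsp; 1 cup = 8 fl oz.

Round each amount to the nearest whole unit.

whole-barley flour: 3 cup; cornmeal: 109 g; milk: 71 mL; bread flour: 151 g

Scaling factor: 38/8 = 19/4 = 4.75.
whole-barley flour: 2.5 oz × 19/4 × 28.35 g/oz ÷ 120 g/cup ≈ 3 cup
cornmeal: (2 tbsp + 2 tsp = 8/3 tbsp) × 19/4 ÷ 16 tbsp/cup × 138 g/cup ≈ 109 g
milk: 1 tbsp × 19/4 × 15 mL/tbsp ≈ 71 mL
bread flour: 0.25 cup × 19/4 × 127 g/cup ≈ 151 g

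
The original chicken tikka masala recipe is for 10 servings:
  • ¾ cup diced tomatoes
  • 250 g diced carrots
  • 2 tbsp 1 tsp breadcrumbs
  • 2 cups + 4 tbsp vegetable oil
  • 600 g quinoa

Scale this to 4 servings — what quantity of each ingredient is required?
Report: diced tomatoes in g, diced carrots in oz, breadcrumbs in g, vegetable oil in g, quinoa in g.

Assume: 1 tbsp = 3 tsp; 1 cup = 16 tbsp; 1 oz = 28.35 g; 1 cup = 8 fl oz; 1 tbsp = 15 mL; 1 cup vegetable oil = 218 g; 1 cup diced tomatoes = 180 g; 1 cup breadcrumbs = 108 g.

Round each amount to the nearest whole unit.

Scaling factor: 4/10 = 2/5 = 0.4.
diced tomatoes: 0.75 cup × 2/5 × 180 g/cup = 54 g
diced carrots: 250 g × 2/5 ÷ 28.35 g/oz ≈ 4 oz
breadcrumbs: (2 tbsp + 1 tsp = 7/3 tbsp) × 2/5 ÷ 16 tbsp/cup × 108 g/cup ≈ 6 g
vegetable oil: (2 cup + 4 tbsp = 2.25 cup) × 2/5 × 218 g/cup ≈ 196 g
quinoa: 600 g × 2/5 = 240 g

diced tomatoes: 54 g; diced carrots: 4 oz; breadcrumbs: 6 g; vegetable oil: 196 g; quinoa: 240 g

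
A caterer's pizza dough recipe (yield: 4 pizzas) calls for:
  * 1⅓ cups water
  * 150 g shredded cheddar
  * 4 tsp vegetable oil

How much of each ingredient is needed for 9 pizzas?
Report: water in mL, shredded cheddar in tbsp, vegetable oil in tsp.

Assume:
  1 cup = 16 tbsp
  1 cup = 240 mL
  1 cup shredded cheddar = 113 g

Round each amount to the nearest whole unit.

water: 720 mL; shredded cheddar: 48 tbsp; vegetable oil: 9 tsp

Scaling factor: 9/4 = 2.25.
water: 4/3 cup × 9/4 × 240 mL/cup = 720 mL
shredded cheddar: 150 g × 9/4 ÷ 113 g/cup × 16 tbsp/cup ≈ 48 tbsp
vegetable oil: 4 tsp × 9/4 = 9 tsp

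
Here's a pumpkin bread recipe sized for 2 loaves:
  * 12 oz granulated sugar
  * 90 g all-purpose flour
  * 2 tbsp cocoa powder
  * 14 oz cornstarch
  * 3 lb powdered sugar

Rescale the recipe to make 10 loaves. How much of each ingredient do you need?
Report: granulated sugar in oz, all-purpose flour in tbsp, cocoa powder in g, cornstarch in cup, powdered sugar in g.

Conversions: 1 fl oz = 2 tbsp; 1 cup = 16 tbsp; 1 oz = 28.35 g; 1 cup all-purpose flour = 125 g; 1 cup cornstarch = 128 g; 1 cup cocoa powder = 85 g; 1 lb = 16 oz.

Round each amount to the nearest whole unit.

granulated sugar: 60 oz; all-purpose flour: 58 tbsp; cocoa powder: 53 g; cornstarch: 16 cup; powdered sugar: 6804 g

Scaling factor: 10/2 = 5.
granulated sugar: 12 oz × 5 = 60 oz
all-purpose flour: 90 g × 5 ÷ 125 g/cup × 16 tbsp/cup ≈ 58 tbsp
cocoa powder: 2 tbsp × 5 ÷ 16 tbsp/cup × 85 g/cup ≈ 53 g
cornstarch: 14 oz × 5 × 28.35 g/oz ÷ 128 g/cup ≈ 16 cup
powdered sugar: 3 lb × 5 × 16 oz/lb × 28.35 g/oz = 6804 g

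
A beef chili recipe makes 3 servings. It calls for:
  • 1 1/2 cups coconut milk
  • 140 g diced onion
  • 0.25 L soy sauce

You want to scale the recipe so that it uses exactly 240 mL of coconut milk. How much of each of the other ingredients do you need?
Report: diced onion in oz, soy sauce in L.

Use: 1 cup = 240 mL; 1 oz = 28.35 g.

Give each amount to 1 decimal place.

diced onion: 3.3 oz; soy sauce: 0.2 L

The original recipe has 360 mL of coconut milk, so the scaling factor is 240 ÷ 360 = 2/3.
diced onion: 140 g × 2/3 ÷ 28.35 g/oz ≈ 3.3 oz
soy sauce: 0.25 L × 2/3 ≈ 0.2 L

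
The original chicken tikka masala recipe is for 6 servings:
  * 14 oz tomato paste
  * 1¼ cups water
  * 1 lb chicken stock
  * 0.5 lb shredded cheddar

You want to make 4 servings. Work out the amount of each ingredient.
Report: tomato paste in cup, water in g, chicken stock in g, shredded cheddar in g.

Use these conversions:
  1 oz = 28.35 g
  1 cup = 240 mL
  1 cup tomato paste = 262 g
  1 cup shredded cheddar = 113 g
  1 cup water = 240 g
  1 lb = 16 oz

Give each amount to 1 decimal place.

Scaling factor: 4/6 = 2/3.
tomato paste: 14 oz × 2/3 × 28.35 g/oz ÷ 262 g/cup ≈ 1.0 cup
water: 1.25 cup × 2/3 × 240 g/cup = 200.0 g
chicken stock: 1 lb × 2/3 × 16 oz/lb × 28.35 g/oz = 302.4 g
shredded cheddar: 0.5 lb × 2/3 × 16 oz/lb × 28.35 g/oz = 151.2 g

tomato paste: 1.0 cup; water: 200.0 g; chicken stock: 302.4 g; shredded cheddar: 151.2 g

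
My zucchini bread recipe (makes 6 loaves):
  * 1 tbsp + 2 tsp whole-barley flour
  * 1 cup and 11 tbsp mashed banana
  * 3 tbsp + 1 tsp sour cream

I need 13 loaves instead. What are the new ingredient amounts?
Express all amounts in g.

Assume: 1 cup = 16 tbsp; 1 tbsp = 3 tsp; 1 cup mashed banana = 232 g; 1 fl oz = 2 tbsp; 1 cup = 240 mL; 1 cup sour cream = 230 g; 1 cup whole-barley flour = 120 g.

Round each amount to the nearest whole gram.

Scaling factor: 13/6.
whole-barley flour: (1 tbsp + 2 tsp = 5/3 tbsp) × 13/6 ÷ 16 tbsp/cup × 120 g/cup ≈ 27 g
mashed banana: (1 cup + 11 tbsp = 1.6875 cup) × 13/6 × 232 g/cup ≈ 848 g
sour cream: (3 tbsp + 1 tsp = 10/3 tbsp) × 13/6 ÷ 16 tbsp/cup × 230 g/cup ≈ 104 g

whole-barley flour: 27 g; mashed banana: 848 g; sour cream: 104 g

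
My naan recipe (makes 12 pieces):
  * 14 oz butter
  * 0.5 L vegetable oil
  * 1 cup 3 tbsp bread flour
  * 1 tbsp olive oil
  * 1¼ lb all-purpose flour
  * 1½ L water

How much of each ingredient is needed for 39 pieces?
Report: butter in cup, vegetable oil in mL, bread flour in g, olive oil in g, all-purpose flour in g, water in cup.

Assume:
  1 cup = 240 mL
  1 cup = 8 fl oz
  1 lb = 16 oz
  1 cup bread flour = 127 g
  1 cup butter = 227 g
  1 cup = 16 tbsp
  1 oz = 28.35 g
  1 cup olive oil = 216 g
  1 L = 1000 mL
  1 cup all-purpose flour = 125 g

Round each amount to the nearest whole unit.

Scaling factor: 39/12 = 13/4 = 3.25.
butter: 14 oz × 13/4 × 28.35 g/oz ÷ 227 g/cup ≈ 6 cup
vegetable oil: 0.5 L × 13/4 × 1000 mL/L = 1625 mL
bread flour: (1 cup + 3 tbsp = 1.1875 cup) × 13/4 × 127 g/cup ≈ 490 g
olive oil: 1 tbsp × 13/4 ÷ 16 tbsp/cup × 216 g/cup ≈ 44 g
all-purpose flour: 1.25 lb × 13/4 × 16 oz/lb × 28.35 g/oz ≈ 1843 g
water: 1.5 L × 13/4 × 1000 mL/L ÷ 240 mL/cup ≈ 20 cup

butter: 6 cup; vegetable oil: 1625 mL; bread flour: 490 g; olive oil: 44 g; all-purpose flour: 1843 g; water: 20 cup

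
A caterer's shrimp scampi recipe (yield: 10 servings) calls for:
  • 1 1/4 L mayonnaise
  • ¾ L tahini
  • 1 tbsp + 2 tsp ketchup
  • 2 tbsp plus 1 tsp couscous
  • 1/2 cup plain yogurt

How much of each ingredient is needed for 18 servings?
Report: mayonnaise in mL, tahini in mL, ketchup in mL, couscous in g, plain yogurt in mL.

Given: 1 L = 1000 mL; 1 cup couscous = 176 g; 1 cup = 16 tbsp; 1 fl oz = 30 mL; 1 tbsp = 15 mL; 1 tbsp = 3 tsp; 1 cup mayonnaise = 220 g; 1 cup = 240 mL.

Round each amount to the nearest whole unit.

Scaling factor: 18/10 = 9/5 = 1.8.
mayonnaise: 1.25 L × 9/5 × 1000 mL/L = 2250 mL
tahini: 0.75 L × 9/5 × 1000 mL/L = 1350 mL
ketchup: (1 tbsp + 2 tsp = 5/3 tbsp) × 9/5 × 15 mL/tbsp = 45 mL
couscous: (2 tbsp + 1 tsp = 7/3 tbsp) × 9/5 ÷ 16 tbsp/cup × 176 g/cup ≈ 46 g
plain yogurt: 0.5 cup × 9/5 × 240 mL/cup = 216 mL

mayonnaise: 2250 mL; tahini: 1350 mL; ketchup: 45 mL; couscous: 46 g; plain yogurt: 216 mL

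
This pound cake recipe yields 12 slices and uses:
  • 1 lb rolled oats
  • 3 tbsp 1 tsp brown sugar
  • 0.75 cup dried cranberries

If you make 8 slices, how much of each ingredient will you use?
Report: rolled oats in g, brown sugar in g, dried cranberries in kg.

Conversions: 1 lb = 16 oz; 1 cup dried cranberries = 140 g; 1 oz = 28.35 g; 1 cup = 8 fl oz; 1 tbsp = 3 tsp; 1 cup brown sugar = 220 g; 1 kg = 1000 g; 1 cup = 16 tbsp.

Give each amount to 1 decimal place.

Scaling factor: 8/12 = 2/3.
rolled oats: 1 lb × 2/3 × 16 oz/lb × 28.35 g/oz = 302.4 g
brown sugar: (3 tbsp + 1 tsp = 10/3 tbsp) × 2/3 ÷ 16 tbsp/cup × 220 g/cup ≈ 30.6 g
dried cranberries: 0.75 cup × 2/3 × 140 g/cup ÷ 1000 g/kg ≈ 0.1 kg

rolled oats: 302.4 g; brown sugar: 30.6 g; dried cranberries: 0.1 kg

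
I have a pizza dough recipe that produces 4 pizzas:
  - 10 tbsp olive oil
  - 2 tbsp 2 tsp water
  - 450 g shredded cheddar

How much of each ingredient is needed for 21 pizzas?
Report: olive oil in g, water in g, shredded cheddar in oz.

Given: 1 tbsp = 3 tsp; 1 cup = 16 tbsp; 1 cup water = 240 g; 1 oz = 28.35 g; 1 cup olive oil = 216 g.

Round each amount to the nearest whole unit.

olive oil: 709 g; water: 210 g; shredded cheddar: 83 oz

Scaling factor: 21/4 = 5.25.
olive oil: 10 tbsp × 21/4 ÷ 16 tbsp/cup × 216 g/cup ≈ 709 g
water: (2 tbsp + 2 tsp = 8/3 tbsp) × 21/4 ÷ 16 tbsp/cup × 240 g/cup = 210 g
shredded cheddar: 450 g × 21/4 ÷ 28.35 g/oz ≈ 83 oz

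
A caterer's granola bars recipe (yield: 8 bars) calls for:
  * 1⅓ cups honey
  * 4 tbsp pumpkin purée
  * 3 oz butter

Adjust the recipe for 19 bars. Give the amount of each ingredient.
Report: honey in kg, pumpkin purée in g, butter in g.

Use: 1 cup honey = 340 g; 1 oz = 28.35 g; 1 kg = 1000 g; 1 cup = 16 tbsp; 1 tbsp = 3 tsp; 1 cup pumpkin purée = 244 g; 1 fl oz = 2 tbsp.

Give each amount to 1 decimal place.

Scaling factor: 19/8 = 2.375.
honey: 4/3 cup × 19/8 × 340 g/cup ÷ 1000 g/kg ≈ 1.1 kg
pumpkin purée: 4 tbsp × 19/8 ÷ 16 tbsp/cup × 244 g/cup ≈ 144.9 g
butter: 3 oz × 19/8 × 28.35 g/oz ≈ 202.0 g

honey: 1.1 kg; pumpkin purée: 144.9 g; butter: 202.0 g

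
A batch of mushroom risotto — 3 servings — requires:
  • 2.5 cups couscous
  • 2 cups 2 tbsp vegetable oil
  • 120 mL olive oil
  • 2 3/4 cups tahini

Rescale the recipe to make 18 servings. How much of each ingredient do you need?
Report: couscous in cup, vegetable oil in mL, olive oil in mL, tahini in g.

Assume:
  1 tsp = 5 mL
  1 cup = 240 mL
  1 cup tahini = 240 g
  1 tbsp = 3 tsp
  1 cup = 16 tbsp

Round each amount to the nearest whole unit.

Scaling factor: 18/3 = 6.
couscous: 2.5 cup × 6 = 15 cup
vegetable oil: (2 cup + 2 tbsp = 2.125 cup) × 6 × 240 mL/cup = 3060 mL
olive oil: 120 mL × 6 = 720 mL
tahini: 2.75 cup × 6 × 240 g/cup = 3960 g

couscous: 15 cup; vegetable oil: 3060 mL; olive oil: 720 mL; tahini: 3960 g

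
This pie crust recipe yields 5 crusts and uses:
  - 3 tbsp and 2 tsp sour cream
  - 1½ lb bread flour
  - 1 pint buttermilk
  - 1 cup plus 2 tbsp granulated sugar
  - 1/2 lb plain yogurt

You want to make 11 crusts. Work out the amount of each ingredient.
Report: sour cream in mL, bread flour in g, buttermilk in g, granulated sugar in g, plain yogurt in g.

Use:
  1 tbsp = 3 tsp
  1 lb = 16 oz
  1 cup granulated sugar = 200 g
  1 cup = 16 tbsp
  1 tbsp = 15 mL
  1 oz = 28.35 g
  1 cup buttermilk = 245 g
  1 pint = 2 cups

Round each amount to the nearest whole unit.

Scaling factor: 11/5 = 2.2.
sour cream: (3 tbsp + 2 tsp = 11/3 tbsp) × 11/5 × 15 mL/tbsp = 121 mL
bread flour: 1.5 lb × 11/5 × 16 oz/lb × 28.35 g/oz ≈ 1497 g
buttermilk: 1 pint × 11/5 × 2 cup/pint × 245 g/cup = 1078 g
granulated sugar: (1 cup + 2 tbsp = 1.125 cup) × 11/5 × 200 g/cup = 495 g
plain yogurt: 0.5 lb × 11/5 × 16 oz/lb × 28.35 g/oz ≈ 499 g

sour cream: 121 mL; bread flour: 1497 g; buttermilk: 1078 g; granulated sugar: 495 g; plain yogurt: 499 g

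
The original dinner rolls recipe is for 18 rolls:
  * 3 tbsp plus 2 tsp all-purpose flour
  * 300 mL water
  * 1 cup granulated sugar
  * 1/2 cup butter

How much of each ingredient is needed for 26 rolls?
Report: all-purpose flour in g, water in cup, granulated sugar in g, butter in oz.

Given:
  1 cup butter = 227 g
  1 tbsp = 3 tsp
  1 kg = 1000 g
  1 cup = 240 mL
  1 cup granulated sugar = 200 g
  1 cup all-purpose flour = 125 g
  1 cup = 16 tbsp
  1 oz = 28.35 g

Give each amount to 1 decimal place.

all-purpose flour: 41.4 g; water: 1.8 cup; granulated sugar: 288.9 g; butter: 5.8 oz

Scaling factor: 26/18 = 13/9.
all-purpose flour: (3 tbsp + 2 tsp = 11/3 tbsp) × 13/9 ÷ 16 tbsp/cup × 125 g/cup ≈ 41.4 g
water: 300 mL × 13/9 ÷ 240 mL/cup ≈ 1.8 cup
granulated sugar: 1 cup × 13/9 × 200 g/cup ≈ 288.9 g
butter: 0.5 cup × 13/9 × 227 g/cup ÷ 28.35 g/oz ≈ 5.8 oz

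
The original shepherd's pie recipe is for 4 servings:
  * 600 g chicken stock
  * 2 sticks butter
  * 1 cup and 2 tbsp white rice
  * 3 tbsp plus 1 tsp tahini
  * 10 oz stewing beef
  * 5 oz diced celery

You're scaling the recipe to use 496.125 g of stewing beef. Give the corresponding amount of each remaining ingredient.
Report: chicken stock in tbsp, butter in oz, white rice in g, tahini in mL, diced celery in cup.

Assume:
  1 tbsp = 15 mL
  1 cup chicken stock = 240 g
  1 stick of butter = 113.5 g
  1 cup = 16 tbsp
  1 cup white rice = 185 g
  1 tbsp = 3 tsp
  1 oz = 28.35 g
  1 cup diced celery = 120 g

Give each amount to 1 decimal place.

The original recipe has 283.5 g of stewing beef, so the scaling factor is 496.125 ÷ 283.5 = 7/4 = 1.75.
chicken stock: 600 g × 7/4 ÷ 240 g/cup × 16 tbsp/cup = 70.0 tbsp
butter: 2 stick × 7/4 × 113.5 g/stick ÷ 28.35 g/oz ≈ 14.0 oz
white rice: (1 cup + 2 tbsp = 1.125 cup) × 7/4 × 185 g/cup ≈ 364.2 g
tahini: (3 tbsp + 1 tsp = 10/3 tbsp) × 7/4 × 15 mL/tbsp = 87.5 mL
diced celery: 5 oz × 7/4 × 28.35 g/oz ÷ 120 g/cup ≈ 2.1 cup

chicken stock: 70.0 tbsp; butter: 14.0 oz; white rice: 364.2 g; tahini: 87.5 mL; diced celery: 2.1 cup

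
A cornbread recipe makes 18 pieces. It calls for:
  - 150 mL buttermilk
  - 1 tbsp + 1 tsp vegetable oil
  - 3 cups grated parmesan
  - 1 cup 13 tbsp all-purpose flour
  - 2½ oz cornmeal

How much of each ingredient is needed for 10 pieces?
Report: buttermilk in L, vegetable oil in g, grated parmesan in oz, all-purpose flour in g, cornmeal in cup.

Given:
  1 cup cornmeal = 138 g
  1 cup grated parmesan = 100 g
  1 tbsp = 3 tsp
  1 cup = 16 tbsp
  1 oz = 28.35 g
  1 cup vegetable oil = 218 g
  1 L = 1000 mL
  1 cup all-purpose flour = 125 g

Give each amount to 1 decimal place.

buttermilk: 0.1 L; vegetable oil: 10.1 g; grated parmesan: 5.9 oz; all-purpose flour: 125.9 g; cornmeal: 0.3 cup

Scaling factor: 10/18 = 5/9.
buttermilk: 150 mL × 5/9 ÷ 1000 mL/L ≈ 0.1 L
vegetable oil: (1 tbsp + 1 tsp = 4/3 tbsp) × 5/9 ÷ 16 tbsp/cup × 218 g/cup ≈ 10.1 g
grated parmesan: 3 cup × 5/9 × 100 g/cup ÷ 28.35 g/oz ≈ 5.9 oz
all-purpose flour: (1 cup + 13 tbsp = 1.8125 cup) × 5/9 × 125 g/cup ≈ 125.9 g
cornmeal: 2.5 oz × 5/9 × 28.35 g/oz ÷ 138 g/cup ≈ 0.3 cup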